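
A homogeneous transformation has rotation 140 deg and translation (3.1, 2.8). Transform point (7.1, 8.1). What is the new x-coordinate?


x' = cos(theta)*px - sin(theta)*py + tx
= -0.766*7.1 - 0.6428*8.1 + 3.1
= -7.5455


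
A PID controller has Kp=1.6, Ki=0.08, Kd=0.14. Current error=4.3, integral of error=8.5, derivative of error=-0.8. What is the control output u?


u = Kp*e + Ki*int(e) + Kd*de/dt
= 1.6*4.3 + 0.08*8.5 + 0.14*(-0.8)
= 6.88 + 0.68 + -0.112
= 7.448


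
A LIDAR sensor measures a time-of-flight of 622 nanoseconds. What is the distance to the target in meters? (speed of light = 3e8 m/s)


tof = 622 ns = 6.22e-07 s
dist = c * tof / 2
= 3e8 * 6.22e-07 / 2
= 93.3 m


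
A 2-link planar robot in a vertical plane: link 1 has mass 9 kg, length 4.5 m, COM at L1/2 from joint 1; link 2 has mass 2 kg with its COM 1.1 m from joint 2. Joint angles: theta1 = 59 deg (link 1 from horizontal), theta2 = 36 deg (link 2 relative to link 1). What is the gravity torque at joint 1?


Horizontal distance from joint 1 to link-1 COM:
  x_c1 = (L1/2)*cos(t1) = 2.25 * 0.515 = 1.1588 m
Horizontal distance from joint 1 to link-2 COM:
  x_c2 = L1*cos(t1) + Lc2*cos(t1+t2)
       = 4.5*0.515 + 1.1*-0.0872 = 2.2218 m
tau1 = m1*g*x_c1 + m2*g*x_c2
     = 9*9.81*1.1588 + 2*9.81*2.2218
     = 102.3136 + 43.5917
     = 145.9053 Nm


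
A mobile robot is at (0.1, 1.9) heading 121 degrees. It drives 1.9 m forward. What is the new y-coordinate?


y_new = y0 + d*sin(theta)
= 1.9 + 1.9*sin(121)
= 1.9 + 1.6286
= 3.5286


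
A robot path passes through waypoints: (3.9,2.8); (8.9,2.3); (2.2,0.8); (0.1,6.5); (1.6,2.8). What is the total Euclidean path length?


Segment lengths:
  seg1 = sqrt((5.0)^2 + (-0.5)^2) = 5.0249
  seg2 = sqrt((-6.7)^2 + (-1.5)^2) = 6.8659
  seg3 = sqrt((-2.1)^2 + (5.7)^2) = 6.0745
  seg4 = sqrt((1.5)^2 + (-3.7)^2) = 3.9925
Total = 21.9578


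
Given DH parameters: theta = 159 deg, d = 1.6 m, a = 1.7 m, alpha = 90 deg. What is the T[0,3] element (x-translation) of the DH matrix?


T[0,3] = a * cos(theta)
= 1.7 * cos(159 deg)
= 1.7 * -0.9336
= -1.5871


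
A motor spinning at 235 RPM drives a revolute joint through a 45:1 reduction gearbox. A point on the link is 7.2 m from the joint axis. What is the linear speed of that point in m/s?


omega_motor = 235 * 2*pi/60 = 24.6091 rad/s
omega_joint = omega_motor / 45 = 0.5469 rad/s
v = omega_joint * r = 0.5469 * 7.2
= 3.9375 m/s


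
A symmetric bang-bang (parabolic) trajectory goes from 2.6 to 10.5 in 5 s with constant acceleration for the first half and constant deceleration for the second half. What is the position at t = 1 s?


Symmetric rest-to-rest: each phase covers (pf-p0)/2 in time T/2. 0.5*a*(T/2)^2 = (pf-p0)/2 => a = 4*(pf-p0)/T^2
a = 4*(10.5-2.6)/5^2 = 1.264
t = 1 is in the acceleration phase (t <= T/2).
p = p0 + 0.5*a*t^2 = 2.6 + 0.5*1.264*1^2
= 3.232


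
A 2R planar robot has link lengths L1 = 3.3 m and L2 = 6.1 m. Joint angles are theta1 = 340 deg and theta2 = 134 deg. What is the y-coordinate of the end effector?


Convert angles to radians: theta1 = 5.9341, theta2 = 2.3387
y = L1*sin(theta1) + L2*sin(theta1+theta2)
y = -1.1287 + 5.5726
y = 4.444


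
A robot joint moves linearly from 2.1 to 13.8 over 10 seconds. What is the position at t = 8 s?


s = t/T = 8/10 = 0.8
p(t) = p0 + (pf-p0)*s
= 2.1 + (13.8 - 2.1) * 0.8
= 11.46


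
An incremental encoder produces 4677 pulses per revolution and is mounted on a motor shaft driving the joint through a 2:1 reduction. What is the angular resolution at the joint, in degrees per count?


counts per rev = 4677
effective counts at joint = 4677 * 2 = 9354
resolution = 360 / 9354
= 0.0385 deg/count


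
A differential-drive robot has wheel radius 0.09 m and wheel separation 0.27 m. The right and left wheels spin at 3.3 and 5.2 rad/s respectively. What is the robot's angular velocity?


vR = r*wR = 0.09*3.3 = 0.297 m/s
vL = r*wL = 0.09*5.2 = 0.468 m/s
v = (vR+vL)/2 = 0.3825 m/s
omega = (vR-vL)/L = -0.6333 rad/s
angular velocity = -0.6333 rad/s


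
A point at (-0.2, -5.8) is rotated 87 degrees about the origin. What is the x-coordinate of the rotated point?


x' = x*cos(theta) - y*sin(theta)
cos(87 deg) = 0.0523, sin(87 deg) = 0.9986
x' = -0.2 * 0.0523 - -5.8 * 0.9986
= -0.0105 - -5.7921
= 5.7816


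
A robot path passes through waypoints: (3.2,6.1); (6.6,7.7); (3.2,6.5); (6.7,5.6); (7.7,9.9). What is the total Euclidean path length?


Segment lengths:
  seg1 = sqrt((3.4)^2 + (1.6)^2) = 3.7577
  seg2 = sqrt((-3.4)^2 + (-1.2)^2) = 3.6056
  seg3 = sqrt((3.5)^2 + (-0.9)^2) = 3.6139
  seg4 = sqrt((1.0)^2 + (4.3)^2) = 4.4147
Total = 15.3918


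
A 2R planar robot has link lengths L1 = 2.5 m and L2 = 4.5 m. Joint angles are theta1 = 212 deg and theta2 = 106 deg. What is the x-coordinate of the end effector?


Convert angles to radians: theta1 = 3.7001, theta2 = 1.85
x = L1*cos(theta1) + L2*cos(theta1+theta2)
x = -2.1201 + 3.3442
x = 1.224


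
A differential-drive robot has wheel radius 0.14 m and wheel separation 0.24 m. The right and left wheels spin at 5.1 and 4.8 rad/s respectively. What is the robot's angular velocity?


vR = r*wR = 0.14*5.1 = 0.714 m/s
vL = r*wL = 0.14*4.8 = 0.672 m/s
v = (vR+vL)/2 = 0.693 m/s
omega = (vR-vL)/L = 0.175 rad/s
angular velocity = 0.175 rad/s


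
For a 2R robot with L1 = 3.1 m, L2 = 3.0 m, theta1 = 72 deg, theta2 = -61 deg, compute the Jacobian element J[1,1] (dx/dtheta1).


J[1,1] = -L1*sin(t1) - L2*sin(t1+t2)
= -3.1*sin(72) - 3.0*sin(11)
= -3.5207


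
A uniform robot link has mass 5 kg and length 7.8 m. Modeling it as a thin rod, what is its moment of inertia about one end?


I = (1/3) * m * L^2
= (1/3) * 5 * 7.8^2
= 0.333333 * 5 * 60.84
= 101.4 kg*m^2


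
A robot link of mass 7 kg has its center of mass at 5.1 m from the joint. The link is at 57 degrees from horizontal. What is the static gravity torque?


tau = m*g*L*cos(angle)
= 7 * 9.81 * 5.1 * cos(57 deg)
= 7 * 9.81 * 5.1 * 0.5446
= 190.7418 Nm


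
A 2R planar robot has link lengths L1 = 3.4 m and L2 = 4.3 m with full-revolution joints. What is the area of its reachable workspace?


r_max = L1 + L2 = 7.7 m
r_min = |L1 - L2| = 0.9 m
Area = pi*(r_max^2 - r_min^2)
= pi*(59.29 - 0.81)
= pi * 58.48
= 183.7203 m^2


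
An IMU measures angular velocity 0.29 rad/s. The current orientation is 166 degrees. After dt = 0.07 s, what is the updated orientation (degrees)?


delta_theta = w * dt = 0.29 * 0.07 = 0.0203 rad
= 1.1631 deg
theta_new = 166 + 1.1631 = 167.1631 deg


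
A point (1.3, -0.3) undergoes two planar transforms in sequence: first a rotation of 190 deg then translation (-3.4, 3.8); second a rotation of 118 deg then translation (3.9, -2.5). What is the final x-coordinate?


After transform 1:
x1 = cos(190)*1.3 - sin(190)*-0.3 + -3.4 = -4.7323
y1 = sin(190)*1.3 + cos(190)*-0.3 + 3.8 = 3.8697
After transform 2:
x2 = cos(118)*-4.7323 - sin(118)*3.8697 + 3.9
= 2.705


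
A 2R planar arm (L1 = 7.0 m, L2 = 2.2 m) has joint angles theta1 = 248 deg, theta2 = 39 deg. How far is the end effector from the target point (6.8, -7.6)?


End effector via forward kinematics:
x = L1*cos(t1) + L2*cos(t1+t2) = -1.979
y = L1*sin(t1) + L2*sin(t1+t2) = -8.5942
Distance to target:
d = sqrt((6.8 - -1.979)^2 + (-7.6 - -8.5942)^2)
= sqrt(77.0713 + 0.9883)
= 8.8351 m


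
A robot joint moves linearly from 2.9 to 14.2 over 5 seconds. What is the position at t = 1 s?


s = t/T = 1/5 = 0.2
p(t) = p0 + (pf-p0)*s
= 2.9 + (14.2 - 2.9) * 0.2
= 5.16


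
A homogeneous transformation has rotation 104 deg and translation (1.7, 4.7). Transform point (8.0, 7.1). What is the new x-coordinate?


x' = cos(theta)*px - sin(theta)*py + tx
= -0.2419*8.0 - 0.9703*7.1 + 1.7
= -7.1245


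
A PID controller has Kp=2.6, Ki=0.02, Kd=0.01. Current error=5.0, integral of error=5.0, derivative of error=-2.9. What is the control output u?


u = Kp*e + Ki*int(e) + Kd*de/dt
= 2.6*5.0 + 0.02*5.0 + 0.01*(-2.9)
= 13.0 + 0.1 + -0.029
= 13.071


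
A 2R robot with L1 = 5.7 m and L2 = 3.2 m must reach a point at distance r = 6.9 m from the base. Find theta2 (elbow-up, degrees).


cos(theta2) = (r^2 - L1^2 - L2^2) / (2*L1*L2)
cos(theta2) = (47.61 - 32.49 - 10.24) / 36.48
cos(theta2) = 0.133772
theta2 = 82.3124 degrees


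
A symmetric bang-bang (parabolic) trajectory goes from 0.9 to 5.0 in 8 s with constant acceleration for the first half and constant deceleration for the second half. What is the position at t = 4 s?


Symmetric rest-to-rest: each phase covers (pf-p0)/2 in time T/2. 0.5*a*(T/2)^2 = (pf-p0)/2 => a = 4*(pf-p0)/T^2
a = 4*(5.0-0.9)/8^2 = 0.2562
t = 4 is in the acceleration phase (t <= T/2).
p = p0 + 0.5*a*t^2 = 0.9 + 0.5*0.2562*4^2
= 2.95


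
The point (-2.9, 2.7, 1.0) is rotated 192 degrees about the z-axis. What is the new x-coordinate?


Rotation about z-axis: x' = x*cos(theta) - y*sin(theta)
= -2.9 * -0.9781 - 2.7 * -0.2079
= 3.398


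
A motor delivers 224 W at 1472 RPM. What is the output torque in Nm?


omega = 1472 * 2*pi/60 = 154.1475 rad/s
tau = P / omega = 224 / 154.1475
= 1.4532 Nm


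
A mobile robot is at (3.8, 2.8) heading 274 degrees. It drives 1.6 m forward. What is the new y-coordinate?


y_new = y0 + d*sin(theta)
= 2.8 + 1.6*sin(274)
= 2.8 + -1.5961
= 1.2039


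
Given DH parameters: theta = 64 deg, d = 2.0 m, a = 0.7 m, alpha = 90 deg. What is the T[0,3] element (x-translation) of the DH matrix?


T[0,3] = a * cos(theta)
= 0.7 * cos(64 deg)
= 0.7 * 0.4384
= 0.3069


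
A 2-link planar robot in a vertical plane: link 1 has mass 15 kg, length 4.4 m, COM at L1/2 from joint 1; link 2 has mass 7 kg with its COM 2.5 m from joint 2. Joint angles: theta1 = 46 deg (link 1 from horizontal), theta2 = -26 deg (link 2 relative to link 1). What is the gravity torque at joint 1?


Horizontal distance from joint 1 to link-1 COM:
  x_c1 = (L1/2)*cos(t1) = 2.2 * 0.6947 = 1.5282 m
Horizontal distance from joint 1 to link-2 COM:
  x_c2 = L1*cos(t1) + Lc2*cos(t1+t2)
       = 4.4*0.6947 + 2.5*0.9397 = 5.4057 m
tau1 = m1*g*x_c1 + m2*g*x_c2
     = 15*9.81*1.5282 + 7*9.81*5.4057
     = 224.8818 + 371.2114
     = 596.0931 Nm


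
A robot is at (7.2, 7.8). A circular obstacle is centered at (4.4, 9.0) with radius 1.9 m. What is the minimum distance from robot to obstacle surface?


center_dist = sqrt((7.2-4.4)^2 + (7.8-9.0)^2)
= sqrt(7.84 + 1.44)
= 3.0463
min_dist = center_dist - radius = 3.0463 - 1.9 = 1.1463 m


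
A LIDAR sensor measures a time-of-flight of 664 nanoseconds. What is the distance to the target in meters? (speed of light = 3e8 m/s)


tof = 664 ns = 6.64e-07 s
dist = c * tof / 2
= 3e8 * 6.64e-07 / 2
= 99.6 m


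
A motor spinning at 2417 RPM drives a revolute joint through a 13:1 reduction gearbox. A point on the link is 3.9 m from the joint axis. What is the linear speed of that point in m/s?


omega_motor = 2417 * 2*pi/60 = 253.1076 rad/s
omega_joint = omega_motor / 13 = 19.4698 rad/s
v = omega_joint * r = 19.4698 * 3.9
= 75.9323 m/s


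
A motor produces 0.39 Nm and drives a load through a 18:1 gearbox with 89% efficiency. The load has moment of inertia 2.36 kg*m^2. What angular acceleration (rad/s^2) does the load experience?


tau_out = tau_motor * N * eta
= 0.39 * 18 * 0.89 = 6.2478 Nm
alpha = tau_out / I = 6.2478 / 2.36
= 2.6474 rad/s^2


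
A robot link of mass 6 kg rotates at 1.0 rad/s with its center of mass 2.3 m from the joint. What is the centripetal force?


F = m * omega^2 * r
= 6 * 1.0^2 * 2.3
= 6 * 1.0 * 2.3
= 13.8 N


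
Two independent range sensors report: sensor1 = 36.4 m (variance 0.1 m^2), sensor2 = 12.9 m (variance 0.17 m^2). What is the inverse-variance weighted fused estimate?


w1 = (1/var1) / (1/var1 + 1/var2)
   = 10.0 / (10.0 + 5.8824) = 0.6296
w2 = 1 - w1 = 0.3704
fused = w1*s1 + w2*s2 = 22.9185 + 4.7778
= 27.6963 m


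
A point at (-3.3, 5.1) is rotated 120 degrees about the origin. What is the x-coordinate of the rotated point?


x' = x*cos(theta) - y*sin(theta)
cos(120 deg) = -0.5, sin(120 deg) = 0.866
x' = -3.3 * -0.5 - 5.1 * 0.866
= 1.65 - 4.4167
= -2.7667


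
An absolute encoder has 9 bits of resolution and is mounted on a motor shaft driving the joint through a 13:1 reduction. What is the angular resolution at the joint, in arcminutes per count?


counts = 2^9 = 512
effective counts at joint = 512 * 13 = 6656
resolution = 360*60 / 6656
= 3.2452 arcmin/count


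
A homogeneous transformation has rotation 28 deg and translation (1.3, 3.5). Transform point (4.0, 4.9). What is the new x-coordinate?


x' = cos(theta)*px - sin(theta)*py + tx
= 0.8829*4.0 - 0.4695*4.9 + 1.3
= 2.5314


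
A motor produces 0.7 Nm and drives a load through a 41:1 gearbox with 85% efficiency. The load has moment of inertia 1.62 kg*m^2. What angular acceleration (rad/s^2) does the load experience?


tau_out = tau_motor * N * eta
= 0.7 * 41 * 0.85 = 24.395 Nm
alpha = tau_out / I = 24.395 / 1.62
= 15.0586 rad/s^2


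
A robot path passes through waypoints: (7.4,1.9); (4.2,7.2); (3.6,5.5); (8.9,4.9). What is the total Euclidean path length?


Segment lengths:
  seg1 = sqrt((-3.2)^2 + (5.3)^2) = 6.1911
  seg2 = sqrt((-0.6)^2 + (-1.7)^2) = 1.8028
  seg3 = sqrt((5.3)^2 + (-0.6)^2) = 5.3339
Total = 13.3278


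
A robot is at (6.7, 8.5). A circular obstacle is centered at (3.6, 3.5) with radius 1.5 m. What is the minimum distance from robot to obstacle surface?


center_dist = sqrt((6.7-3.6)^2 + (8.5-3.5)^2)
= sqrt(9.61 + 25.0)
= 5.883
min_dist = center_dist - radius = 5.883 - 1.5 = 4.383 m


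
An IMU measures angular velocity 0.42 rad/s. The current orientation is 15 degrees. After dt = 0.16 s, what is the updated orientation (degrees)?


delta_theta = w * dt = 0.42 * 0.16 = 0.0672 rad
= 3.8503 deg
theta_new = 15 + 3.8503 = 18.8503 deg


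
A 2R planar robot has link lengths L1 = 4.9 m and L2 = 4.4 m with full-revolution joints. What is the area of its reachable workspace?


r_max = L1 + L2 = 9.3 m
r_min = |L1 - L2| = 0.5 m
Area = pi*(r_max^2 - r_min^2)
= pi*(86.49 - 0.25)
= pi * 86.24
= 270.931 m^2


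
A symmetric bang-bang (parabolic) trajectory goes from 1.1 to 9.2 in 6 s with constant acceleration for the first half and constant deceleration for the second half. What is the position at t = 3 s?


Symmetric rest-to-rest: each phase covers (pf-p0)/2 in time T/2. 0.5*a*(T/2)^2 = (pf-p0)/2 => a = 4*(pf-p0)/T^2
a = 4*(9.2-1.1)/6^2 = 0.9
t = 3 is in the acceleration phase (t <= T/2).
p = p0 + 0.5*a*t^2 = 1.1 + 0.5*0.9*3^2
= 5.15


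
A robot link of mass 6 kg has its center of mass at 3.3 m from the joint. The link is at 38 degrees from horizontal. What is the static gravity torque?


tau = m*g*L*cos(angle)
= 6 * 9.81 * 3.3 * cos(38 deg)
= 6 * 9.81 * 3.3 * 0.788
= 153.0616 Nm


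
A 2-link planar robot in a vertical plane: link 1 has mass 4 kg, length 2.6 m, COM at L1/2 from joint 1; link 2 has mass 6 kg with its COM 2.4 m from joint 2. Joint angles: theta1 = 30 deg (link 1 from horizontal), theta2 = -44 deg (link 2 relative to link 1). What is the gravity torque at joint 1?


Horizontal distance from joint 1 to link-1 COM:
  x_c1 = (L1/2)*cos(t1) = 1.3 * 0.866 = 1.1258 m
Horizontal distance from joint 1 to link-2 COM:
  x_c2 = L1*cos(t1) + Lc2*cos(t1+t2)
       = 2.6*0.866 + 2.4*0.9703 = 4.5804 m
tau1 = m1*g*x_c1 + m2*g*x_c2
     = 4*9.81*1.1258 + 6*9.81*4.5804
     = 44.1777 + 269.6009
     = 313.7786 Nm


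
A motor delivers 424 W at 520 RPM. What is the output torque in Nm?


omega = 520 * 2*pi/60 = 54.4543 rad/s
tau = P / omega = 424 / 54.4543
= 7.7863 Nm


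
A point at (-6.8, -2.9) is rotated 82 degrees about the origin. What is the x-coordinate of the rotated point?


x' = x*cos(theta) - y*sin(theta)
cos(82 deg) = 0.1392, sin(82 deg) = 0.9903
x' = -6.8 * 0.1392 - -2.9 * 0.9903
= -0.9464 - -2.8718
= 1.9254


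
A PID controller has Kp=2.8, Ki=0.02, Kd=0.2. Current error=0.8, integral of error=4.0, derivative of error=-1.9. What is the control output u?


u = Kp*e + Ki*int(e) + Kd*de/dt
= 2.8*0.8 + 0.02*4.0 + 0.2*(-1.9)
= 2.24 + 0.08 + -0.38
= 1.94


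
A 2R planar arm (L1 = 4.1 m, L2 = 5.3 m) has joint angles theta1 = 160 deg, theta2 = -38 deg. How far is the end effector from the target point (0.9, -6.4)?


End effector via forward kinematics:
x = L1*cos(t1) + L2*cos(t1+t2) = -6.6613
y = L1*sin(t1) + L2*sin(t1+t2) = 5.8969
Distance to target:
d = sqrt((0.9 - -6.6613)^2 + (-6.4 - 5.8969)^2)
= sqrt(57.1734 + 151.2147)
= 14.4357 m


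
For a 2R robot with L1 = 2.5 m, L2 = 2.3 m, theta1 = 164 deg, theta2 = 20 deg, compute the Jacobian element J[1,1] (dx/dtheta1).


J[1,1] = -L1*sin(t1) - L2*sin(t1+t2)
= -2.5*sin(164) - 2.3*sin(184)
= -0.5287


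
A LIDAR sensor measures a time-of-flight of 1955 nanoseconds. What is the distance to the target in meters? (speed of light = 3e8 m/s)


tof = 1955 ns = 1.955e-06 s
dist = c * tof / 2
= 3e8 * 1.955e-06 / 2
= 293.25 m


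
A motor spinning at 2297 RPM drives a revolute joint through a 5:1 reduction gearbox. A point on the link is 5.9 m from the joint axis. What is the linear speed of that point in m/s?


omega_motor = 2297 * 2*pi/60 = 240.5413 rad/s
omega_joint = omega_motor / 5 = 48.1083 rad/s
v = omega_joint * r = 48.1083 * 5.9
= 283.8387 m/s


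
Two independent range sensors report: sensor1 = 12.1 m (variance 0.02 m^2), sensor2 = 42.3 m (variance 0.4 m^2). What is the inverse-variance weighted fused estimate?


w1 = (1/var1) / (1/var1 + 1/var2)
   = 50.0 / (50.0 + 2.5) = 0.9524
w2 = 1 - w1 = 0.0476
fused = w1*s1 + w2*s2 = 11.5238 + 2.0143
= 13.5381 m


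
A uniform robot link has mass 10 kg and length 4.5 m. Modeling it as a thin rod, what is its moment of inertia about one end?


I = (1/3) * m * L^2
= (1/3) * 10 * 4.5^2
= 0.333333 * 10 * 20.25
= 67.5 kg*m^2


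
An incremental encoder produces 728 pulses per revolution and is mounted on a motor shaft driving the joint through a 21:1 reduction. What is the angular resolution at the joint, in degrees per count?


counts per rev = 728
effective counts at joint = 728 * 21 = 15288
resolution = 360 / 15288
= 0.0235 deg/count


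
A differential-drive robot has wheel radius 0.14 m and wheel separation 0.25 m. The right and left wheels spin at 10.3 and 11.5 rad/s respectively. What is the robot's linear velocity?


vR = r*wR = 0.14*10.3 = 1.442 m/s
vL = r*wL = 0.14*11.5 = 1.61 m/s
v = (vR+vL)/2 = 1.526 m/s
omega = (vR-vL)/L = -0.672 rad/s
linear velocity = 1.526 m/s


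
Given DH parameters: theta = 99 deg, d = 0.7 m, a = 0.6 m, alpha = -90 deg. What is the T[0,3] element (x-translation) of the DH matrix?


T[0,3] = a * cos(theta)
= 0.6 * cos(99 deg)
= 0.6 * -0.1564
= -0.0939


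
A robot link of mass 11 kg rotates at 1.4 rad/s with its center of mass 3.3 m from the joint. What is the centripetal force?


F = m * omega^2 * r
= 11 * 1.4^2 * 3.3
= 11 * 1.96 * 3.3
= 71.148 N


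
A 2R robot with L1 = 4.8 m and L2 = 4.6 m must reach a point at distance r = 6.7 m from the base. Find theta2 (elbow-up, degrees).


cos(theta2) = (r^2 - L1^2 - L2^2) / (2*L1*L2)
cos(theta2) = (44.89 - 23.04 - 21.16) / 44.16
cos(theta2) = 0.015625
theta2 = 89.1047 degrees


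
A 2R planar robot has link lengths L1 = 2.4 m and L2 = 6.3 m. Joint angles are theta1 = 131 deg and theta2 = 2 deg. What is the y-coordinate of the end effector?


Convert angles to radians: theta1 = 2.2864, theta2 = 0.0349
y = L1*sin(theta1) + L2*sin(theta1+theta2)
y = 1.8113 + 4.6075
y = 6.4188


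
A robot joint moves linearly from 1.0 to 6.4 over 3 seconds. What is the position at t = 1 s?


s = t/T = 1/3 = 0.3333
p(t) = p0 + (pf-p0)*s
= 1.0 + (6.4 - 1.0) * 0.3333
= 2.8


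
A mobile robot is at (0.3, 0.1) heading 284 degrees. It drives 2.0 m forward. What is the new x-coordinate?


x_new = x0 + d*cos(theta)
= 0.3 + 2.0*cos(284)
= 0.3 + 0.4838
= 0.7838


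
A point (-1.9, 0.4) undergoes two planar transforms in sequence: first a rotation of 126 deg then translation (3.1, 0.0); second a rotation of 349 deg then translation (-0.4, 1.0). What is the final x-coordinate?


After transform 1:
x1 = cos(126)*-1.9 - sin(126)*0.4 + 3.1 = 3.8932
y1 = sin(126)*-1.9 + cos(126)*0.4 + 0.0 = -1.7722
After transform 2:
x2 = cos(349)*3.8932 - sin(349)*-1.7722 + -0.4
= 3.0835


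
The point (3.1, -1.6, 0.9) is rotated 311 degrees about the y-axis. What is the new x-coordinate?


Rotation about y-axis: x' = x*cos(theta) + z*sin(theta)
= 3.1 * 0.6561 + 0.9 * -0.7547
= 1.3545


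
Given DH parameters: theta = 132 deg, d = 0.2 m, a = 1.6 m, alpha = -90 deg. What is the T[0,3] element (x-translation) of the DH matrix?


T[0,3] = a * cos(theta)
= 1.6 * cos(132 deg)
= 1.6 * -0.6691
= -1.0706


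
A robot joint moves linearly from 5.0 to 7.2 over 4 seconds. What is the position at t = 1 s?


s = t/T = 1/4 = 0.25
p(t) = p0 + (pf-p0)*s
= 5.0 + (7.2 - 5.0) * 0.25
= 5.55


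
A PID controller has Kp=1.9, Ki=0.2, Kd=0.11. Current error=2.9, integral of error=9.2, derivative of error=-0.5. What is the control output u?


u = Kp*e + Ki*int(e) + Kd*de/dt
= 1.9*2.9 + 0.2*9.2 + 0.11*(-0.5)
= 5.51 + 1.84 + -0.055
= 7.295


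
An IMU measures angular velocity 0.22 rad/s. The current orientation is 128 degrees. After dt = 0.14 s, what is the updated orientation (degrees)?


delta_theta = w * dt = 0.22 * 0.14 = 0.0308 rad
= 1.7647 deg
theta_new = 128 + 1.7647 = 129.7647 deg


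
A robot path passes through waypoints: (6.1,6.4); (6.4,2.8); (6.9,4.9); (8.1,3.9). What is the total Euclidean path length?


Segment lengths:
  seg1 = sqrt((0.3)^2 + (-3.6)^2) = 3.6125
  seg2 = sqrt((0.5)^2 + (2.1)^2) = 2.1587
  seg3 = sqrt((1.2)^2 + (-1.0)^2) = 1.562
Total = 7.3332


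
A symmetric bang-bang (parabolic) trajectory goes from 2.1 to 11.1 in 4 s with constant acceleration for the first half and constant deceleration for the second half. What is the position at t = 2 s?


Symmetric rest-to-rest: each phase covers (pf-p0)/2 in time T/2. 0.5*a*(T/2)^2 = (pf-p0)/2 => a = 4*(pf-p0)/T^2
a = 4*(11.1-2.1)/4^2 = 2.25
t = 2 is in the acceleration phase (t <= T/2).
p = p0 + 0.5*a*t^2 = 2.1 + 0.5*2.25*2^2
= 6.6


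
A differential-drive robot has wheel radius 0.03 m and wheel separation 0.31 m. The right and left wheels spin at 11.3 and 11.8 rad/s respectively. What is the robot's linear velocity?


vR = r*wR = 0.03*11.3 = 0.339 m/s
vL = r*wL = 0.03*11.8 = 0.354 m/s
v = (vR+vL)/2 = 0.3465 m/s
omega = (vR-vL)/L = -0.0484 rad/s
linear velocity = 0.3465 m/s


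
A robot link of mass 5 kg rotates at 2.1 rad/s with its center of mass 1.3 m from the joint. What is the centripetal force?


F = m * omega^2 * r
= 5 * 2.1^2 * 1.3
= 5 * 4.41 * 1.3
= 28.665 N


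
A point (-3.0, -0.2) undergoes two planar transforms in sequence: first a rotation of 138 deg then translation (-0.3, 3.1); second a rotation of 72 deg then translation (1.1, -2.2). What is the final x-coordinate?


After transform 1:
x1 = cos(138)*-3.0 - sin(138)*-0.2 + -0.3 = 2.0633
y1 = sin(138)*-3.0 + cos(138)*-0.2 + 3.1 = 1.2412
After transform 2:
x2 = cos(72)*2.0633 - sin(72)*1.2412 + 1.1
= 0.5571


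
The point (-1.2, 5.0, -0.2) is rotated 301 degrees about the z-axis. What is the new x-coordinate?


Rotation about z-axis: x' = x*cos(theta) - y*sin(theta)
= -1.2 * 0.515 - 5.0 * -0.8572
= 3.6678


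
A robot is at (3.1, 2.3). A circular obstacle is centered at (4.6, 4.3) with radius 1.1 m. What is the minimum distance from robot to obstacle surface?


center_dist = sqrt((3.1-4.6)^2 + (2.3-4.3)^2)
= sqrt(2.25 + 4.0)
= 2.5
min_dist = center_dist - radius = 2.5 - 1.1 = 1.4 m


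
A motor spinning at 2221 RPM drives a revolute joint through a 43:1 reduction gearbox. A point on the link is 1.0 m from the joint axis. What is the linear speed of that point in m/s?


omega_motor = 2221 * 2*pi/60 = 232.5826 rad/s
omega_joint = omega_motor / 43 = 5.4089 rad/s
v = omega_joint * r = 5.4089 * 1.0
= 5.4089 m/s


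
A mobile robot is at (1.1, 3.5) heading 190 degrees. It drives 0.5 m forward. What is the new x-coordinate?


x_new = x0 + d*cos(theta)
= 1.1 + 0.5*cos(190)
= 1.1 + -0.4924
= 0.6076


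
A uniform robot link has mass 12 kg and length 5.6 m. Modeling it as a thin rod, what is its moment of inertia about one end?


I = (1/3) * m * L^2
= (1/3) * 12 * 5.6^2
= 0.333333 * 12 * 31.36
= 125.44 kg*m^2


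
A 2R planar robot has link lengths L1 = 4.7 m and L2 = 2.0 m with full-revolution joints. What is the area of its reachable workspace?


r_max = L1 + L2 = 6.7 m
r_min = |L1 - L2| = 2.7 m
Area = pi*(r_max^2 - r_min^2)
= pi*(44.89 - 7.29)
= pi * 37.6
= 118.1239 m^2


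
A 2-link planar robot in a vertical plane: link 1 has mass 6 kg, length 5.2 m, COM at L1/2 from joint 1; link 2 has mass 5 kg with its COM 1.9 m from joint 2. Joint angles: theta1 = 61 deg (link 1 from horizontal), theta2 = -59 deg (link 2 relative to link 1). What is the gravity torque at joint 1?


Horizontal distance from joint 1 to link-1 COM:
  x_c1 = (L1/2)*cos(t1) = 2.6 * 0.4848 = 1.2605 m
Horizontal distance from joint 1 to link-2 COM:
  x_c2 = L1*cos(t1) + Lc2*cos(t1+t2)
       = 5.2*0.4848 + 1.9*0.9994 = 4.4199 m
tau1 = m1*g*x_c1 + m2*g*x_c2
     = 6*9.81*1.2605 + 5*9.81*4.4199
     = 74.1933 + 216.7938
     = 290.9871 Nm


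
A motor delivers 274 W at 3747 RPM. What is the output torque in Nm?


omega = 3747 * 2*pi/60 = 392.3849 rad/s
tau = P / omega = 274 / 392.3849
= 0.6983 Nm


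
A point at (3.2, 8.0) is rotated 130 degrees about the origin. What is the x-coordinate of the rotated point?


x' = x*cos(theta) - y*sin(theta)
cos(130 deg) = -0.6428, sin(130 deg) = 0.766
x' = 3.2 * -0.6428 - 8.0 * 0.766
= -2.0569 - 6.1284
= -8.1853


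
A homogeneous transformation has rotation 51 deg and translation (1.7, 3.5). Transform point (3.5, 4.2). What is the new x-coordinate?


x' = cos(theta)*px - sin(theta)*py + tx
= 0.6293*3.5 - 0.7771*4.2 + 1.7
= 0.6386


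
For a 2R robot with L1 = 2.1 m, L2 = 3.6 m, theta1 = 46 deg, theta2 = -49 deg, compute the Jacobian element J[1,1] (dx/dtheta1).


J[1,1] = -L1*sin(t1) - L2*sin(t1+t2)
= -2.1*sin(46) - 3.6*sin(-3)
= -1.3222


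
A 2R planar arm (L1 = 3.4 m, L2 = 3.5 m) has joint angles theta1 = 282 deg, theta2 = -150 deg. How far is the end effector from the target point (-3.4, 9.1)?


End effector via forward kinematics:
x = L1*cos(t1) + L2*cos(t1+t2) = -1.6351
y = L1*sin(t1) + L2*sin(t1+t2) = -0.7247
Distance to target:
d = sqrt((-3.4 - -1.6351)^2 + (9.1 - -0.7247)^2)
= sqrt(3.115 + 96.5246)
= 9.982 m


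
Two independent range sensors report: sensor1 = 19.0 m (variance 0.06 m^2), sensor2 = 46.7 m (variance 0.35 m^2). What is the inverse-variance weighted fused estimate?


w1 = (1/var1) / (1/var1 + 1/var2)
   = 16.6667 / (16.6667 + 2.8571) = 0.8537
w2 = 1 - w1 = 0.1463
fused = w1*s1 + w2*s2 = 16.2195 + 6.8341
= 23.0537 m


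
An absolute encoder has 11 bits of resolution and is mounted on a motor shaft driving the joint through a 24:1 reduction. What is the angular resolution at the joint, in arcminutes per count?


counts = 2^11 = 2048
effective counts at joint = 2048 * 24 = 49152
resolution = 360*60 / 49152
= 0.4395 arcmin/count


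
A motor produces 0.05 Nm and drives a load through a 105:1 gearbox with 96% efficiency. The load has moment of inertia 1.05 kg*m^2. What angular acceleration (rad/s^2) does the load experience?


tau_out = tau_motor * N * eta
= 0.05 * 105 * 0.96 = 5.04 Nm
alpha = tau_out / I = 5.04 / 1.05
= 4.8 rad/s^2


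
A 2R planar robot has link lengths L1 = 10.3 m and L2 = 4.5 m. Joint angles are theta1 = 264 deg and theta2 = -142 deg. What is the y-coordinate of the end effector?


Convert angles to radians: theta1 = 4.6077, theta2 = -2.4784
y = L1*sin(theta1) + L2*sin(theta1+theta2)
y = -10.2436 + 3.8162
y = -6.4274


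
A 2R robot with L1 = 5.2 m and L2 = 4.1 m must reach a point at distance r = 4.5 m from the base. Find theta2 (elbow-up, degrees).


cos(theta2) = (r^2 - L1^2 - L2^2) / (2*L1*L2)
cos(theta2) = (20.25 - 27.04 - 16.81) / 42.64
cos(theta2) = -0.553471
theta2 = 123.6055 degrees


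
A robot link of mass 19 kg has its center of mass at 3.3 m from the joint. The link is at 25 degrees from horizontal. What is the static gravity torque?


tau = m*g*L*cos(angle)
= 19 * 9.81 * 3.3 * cos(25 deg)
= 19 * 9.81 * 3.3 * 0.9063
= 557.4581 Nm


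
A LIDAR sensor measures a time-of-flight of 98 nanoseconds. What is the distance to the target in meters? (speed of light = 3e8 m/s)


tof = 98 ns = 9.8e-08 s
dist = c * tof / 2
= 3e8 * 9.8e-08 / 2
= 14.7 m


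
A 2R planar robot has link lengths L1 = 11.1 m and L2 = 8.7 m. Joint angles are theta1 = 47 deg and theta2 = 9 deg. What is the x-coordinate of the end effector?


Convert angles to radians: theta1 = 0.8203, theta2 = 0.1571
x = L1*cos(theta1) + L2*cos(theta1+theta2)
x = 7.5702 + 4.865
x = 12.4352


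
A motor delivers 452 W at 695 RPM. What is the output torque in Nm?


omega = 695 * 2*pi/60 = 72.7802 rad/s
tau = P / omega = 452 / 72.7802
= 6.2105 Nm


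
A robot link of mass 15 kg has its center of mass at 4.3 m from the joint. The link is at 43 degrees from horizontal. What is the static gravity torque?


tau = m*g*L*cos(angle)
= 15 * 9.81 * 4.3 * cos(43 deg)
= 15 * 9.81 * 4.3 * 0.7314
= 462.7604 Nm


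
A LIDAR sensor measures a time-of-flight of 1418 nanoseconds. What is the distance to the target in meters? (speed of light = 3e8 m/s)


tof = 1418 ns = 1.418e-06 s
dist = c * tof / 2
= 3e8 * 1.418e-06 / 2
= 212.7 m


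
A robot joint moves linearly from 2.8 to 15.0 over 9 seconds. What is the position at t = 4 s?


s = t/T = 4/9 = 0.4444
p(t) = p0 + (pf-p0)*s
= 2.8 + (15.0 - 2.8) * 0.4444
= 8.2222


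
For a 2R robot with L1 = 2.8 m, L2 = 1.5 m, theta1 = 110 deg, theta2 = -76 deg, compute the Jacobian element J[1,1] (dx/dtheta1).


J[1,1] = -L1*sin(t1) - L2*sin(t1+t2)
= -2.8*sin(110) - 1.5*sin(34)
= -3.4699


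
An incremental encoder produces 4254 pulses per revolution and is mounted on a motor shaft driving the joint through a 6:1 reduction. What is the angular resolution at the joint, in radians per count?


counts per rev = 4254
effective counts at joint = 4254 * 6 = 25524
resolution = 2*pi / 25524
= 2.4617e-04 rad/count


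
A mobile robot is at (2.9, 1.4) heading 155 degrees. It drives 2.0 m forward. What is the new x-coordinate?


x_new = x0 + d*cos(theta)
= 2.9 + 2.0*cos(155)
= 2.9 + -1.8126
= 1.0874


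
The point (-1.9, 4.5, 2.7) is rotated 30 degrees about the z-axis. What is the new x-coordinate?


Rotation about z-axis: x' = x*cos(theta) - y*sin(theta)
= -1.9 * 0.866 - 4.5 * 0.5
= -3.8954


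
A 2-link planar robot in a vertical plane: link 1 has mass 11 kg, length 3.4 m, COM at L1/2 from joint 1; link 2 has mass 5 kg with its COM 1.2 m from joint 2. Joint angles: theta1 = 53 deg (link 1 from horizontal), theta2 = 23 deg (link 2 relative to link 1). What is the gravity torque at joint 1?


Horizontal distance from joint 1 to link-1 COM:
  x_c1 = (L1/2)*cos(t1) = 1.7 * 0.6018 = 1.0231 m
Horizontal distance from joint 1 to link-2 COM:
  x_c2 = L1*cos(t1) + Lc2*cos(t1+t2)
       = 3.4*0.6018 + 1.2*0.2419 = 2.3365 m
tau1 = m1*g*x_c1 + m2*g*x_c2
     = 11*9.81*1.0231 + 5*9.81*2.3365
     = 110.4012 + 114.6042
     = 225.0054 Nm


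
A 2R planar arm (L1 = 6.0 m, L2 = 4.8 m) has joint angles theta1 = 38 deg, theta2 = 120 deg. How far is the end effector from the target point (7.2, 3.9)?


End effector via forward kinematics:
x = L1*cos(t1) + L2*cos(t1+t2) = 0.2776
y = L1*sin(t1) + L2*sin(t1+t2) = 5.4921
Distance to target:
d = sqrt((7.2 - 0.2776)^2 + (3.9 - 5.4921)^2)
= sqrt(47.9199 + 2.5347)
= 7.1031 m


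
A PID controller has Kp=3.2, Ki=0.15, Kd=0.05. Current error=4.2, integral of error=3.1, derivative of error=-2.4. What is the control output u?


u = Kp*e + Ki*int(e) + Kd*de/dt
= 3.2*4.2 + 0.15*3.1 + 0.05*(-2.4)
= 13.44 + 0.465 + -0.12
= 13.785


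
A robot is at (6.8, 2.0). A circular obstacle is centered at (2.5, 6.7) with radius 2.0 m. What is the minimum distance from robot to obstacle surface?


center_dist = sqrt((6.8-2.5)^2 + (2.0-6.7)^2)
= sqrt(18.49 + 22.09)
= 6.3702
min_dist = center_dist - radius = 6.3702 - 2.0 = 4.3702 m


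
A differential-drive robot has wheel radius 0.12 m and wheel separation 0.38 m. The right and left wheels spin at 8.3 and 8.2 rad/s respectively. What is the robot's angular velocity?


vR = r*wR = 0.12*8.3 = 0.996 m/s
vL = r*wL = 0.12*8.2 = 0.984 m/s
v = (vR+vL)/2 = 0.99 m/s
omega = (vR-vL)/L = 0.0316 rad/s
angular velocity = 0.0316 rad/s


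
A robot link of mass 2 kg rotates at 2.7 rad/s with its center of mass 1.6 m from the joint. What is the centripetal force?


F = m * omega^2 * r
= 2 * 2.7^2 * 1.6
= 2 * 7.29 * 1.6
= 23.328 N


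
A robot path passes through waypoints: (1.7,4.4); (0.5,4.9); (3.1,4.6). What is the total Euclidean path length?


Segment lengths:
  seg1 = sqrt((-1.2)^2 + (0.5)^2) = 1.3
  seg2 = sqrt((2.6)^2 + (-0.3)^2) = 2.6173
Total = 3.9173


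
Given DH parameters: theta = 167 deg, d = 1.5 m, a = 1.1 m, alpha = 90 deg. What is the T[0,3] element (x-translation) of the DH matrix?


T[0,3] = a * cos(theta)
= 1.1 * cos(167 deg)
= 1.1 * -0.9744
= -1.0718


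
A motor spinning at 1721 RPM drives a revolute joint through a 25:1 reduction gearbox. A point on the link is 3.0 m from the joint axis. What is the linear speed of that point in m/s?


omega_motor = 1721 * 2*pi/60 = 180.2227 rad/s
omega_joint = omega_motor / 25 = 7.2089 rad/s
v = omega_joint * r = 7.2089 * 3.0
= 21.6267 m/s


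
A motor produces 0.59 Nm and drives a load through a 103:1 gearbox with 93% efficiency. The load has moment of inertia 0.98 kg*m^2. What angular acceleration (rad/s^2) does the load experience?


tau_out = tau_motor * N * eta
= 0.59 * 103 * 0.93 = 56.5161 Nm
alpha = tau_out / I = 56.5161 / 0.98
= 57.6695 rad/s^2


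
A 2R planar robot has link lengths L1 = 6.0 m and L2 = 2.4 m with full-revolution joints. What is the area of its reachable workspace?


r_max = L1 + L2 = 8.4 m
r_min = |L1 - L2| = 3.6 m
Area = pi*(r_max^2 - r_min^2)
= pi*(70.56 - 12.96)
= pi * 57.6
= 180.9557 m^2


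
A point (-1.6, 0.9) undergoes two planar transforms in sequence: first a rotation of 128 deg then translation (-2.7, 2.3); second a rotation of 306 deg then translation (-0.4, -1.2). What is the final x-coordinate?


After transform 1:
x1 = cos(128)*-1.6 - sin(128)*0.9 + -2.7 = -2.4242
y1 = sin(128)*-1.6 + cos(128)*0.9 + 2.3 = 0.4851
After transform 2:
x2 = cos(306)*-2.4242 - sin(306)*0.4851 + -0.4
= -1.4324


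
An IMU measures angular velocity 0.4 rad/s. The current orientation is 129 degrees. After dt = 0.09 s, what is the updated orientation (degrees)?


delta_theta = w * dt = 0.4 * 0.09 = 0.036 rad
= 2.0626 deg
theta_new = 129 + 2.0626 = 131.0626 deg


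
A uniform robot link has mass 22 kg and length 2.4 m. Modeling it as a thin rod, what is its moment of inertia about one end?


I = (1/3) * m * L^2
= (1/3) * 22 * 2.4^2
= 0.333333 * 22 * 5.76
= 42.24 kg*m^2


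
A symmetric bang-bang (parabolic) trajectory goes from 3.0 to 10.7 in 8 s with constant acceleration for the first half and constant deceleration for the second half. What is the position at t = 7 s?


Symmetric rest-to-rest: each phase covers (pf-p0)/2 in time T/2. 0.5*a*(T/2)^2 = (pf-p0)/2 => a = 4*(pf-p0)/T^2
a = 4*(10.7-3.0)/8^2 = 0.4812
t = 7 is in the deceleration phase (t > T/2).
p = pf - 0.5*a*(T-t)^2 = 10.7 - 0.5*0.4812*1^2
= 10.4594


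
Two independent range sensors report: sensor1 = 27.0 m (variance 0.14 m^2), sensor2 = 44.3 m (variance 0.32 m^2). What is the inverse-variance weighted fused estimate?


w1 = (1/var1) / (1/var1 + 1/var2)
   = 7.1429 / (7.1429 + 3.125) = 0.6957
w2 = 1 - w1 = 0.3043
fused = w1*s1 + w2*s2 = 18.7826 + 13.4826
= 32.2652 m


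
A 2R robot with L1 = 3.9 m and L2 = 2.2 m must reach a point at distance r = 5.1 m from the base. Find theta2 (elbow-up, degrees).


cos(theta2) = (r^2 - L1^2 - L2^2) / (2*L1*L2)
cos(theta2) = (26.01 - 15.21 - 4.84) / 17.16
cos(theta2) = 0.347319
theta2 = 69.6766 degrees


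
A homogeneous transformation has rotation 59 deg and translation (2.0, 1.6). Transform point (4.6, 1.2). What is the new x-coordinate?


x' = cos(theta)*px - sin(theta)*py + tx
= 0.515*4.6 - 0.8572*1.2 + 2.0
= 3.3406


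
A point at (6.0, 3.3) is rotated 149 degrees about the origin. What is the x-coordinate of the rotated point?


x' = x*cos(theta) - y*sin(theta)
cos(149 deg) = -0.8572, sin(149 deg) = 0.515
x' = 6.0 * -0.8572 - 3.3 * 0.515
= -5.143 - 1.6996
= -6.8426


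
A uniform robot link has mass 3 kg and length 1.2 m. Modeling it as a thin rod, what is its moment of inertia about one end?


I = (1/3) * m * L^2
= (1/3) * 3 * 1.2^2
= 0.333333 * 3 * 1.44
= 1.44 kg*m^2


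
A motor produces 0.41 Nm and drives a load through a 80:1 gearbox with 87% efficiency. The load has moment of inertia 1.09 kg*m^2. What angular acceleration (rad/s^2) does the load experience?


tau_out = tau_motor * N * eta
= 0.41 * 80 * 0.87 = 28.536 Nm
alpha = tau_out / I = 28.536 / 1.09
= 26.1798 rad/s^2


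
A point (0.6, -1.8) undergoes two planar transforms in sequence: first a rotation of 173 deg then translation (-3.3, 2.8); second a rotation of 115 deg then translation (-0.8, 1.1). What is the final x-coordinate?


After transform 1:
x1 = cos(173)*0.6 - sin(173)*-1.8 + -3.3 = -3.6762
y1 = sin(173)*0.6 + cos(173)*-1.8 + 2.8 = 4.6597
After transform 2:
x2 = cos(115)*-3.6762 - sin(115)*4.6597 + -0.8
= -3.4695


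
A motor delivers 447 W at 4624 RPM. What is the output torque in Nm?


omega = 4624 * 2*pi/60 = 484.2241 rad/s
tau = P / omega = 447 / 484.2241
= 0.9231 Nm


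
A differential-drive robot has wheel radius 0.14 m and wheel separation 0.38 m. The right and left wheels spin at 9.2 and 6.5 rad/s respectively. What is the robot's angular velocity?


vR = r*wR = 0.14*9.2 = 1.288 m/s
vL = r*wL = 0.14*6.5 = 0.91 m/s
v = (vR+vL)/2 = 1.099 m/s
omega = (vR-vL)/L = 0.9947 rad/s
angular velocity = 0.9947 rad/s


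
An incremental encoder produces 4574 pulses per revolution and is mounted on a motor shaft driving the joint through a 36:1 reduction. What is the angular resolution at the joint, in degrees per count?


counts per rev = 4574
effective counts at joint = 4574 * 36 = 164664
resolution = 360 / 164664
= 0.0022 deg/count


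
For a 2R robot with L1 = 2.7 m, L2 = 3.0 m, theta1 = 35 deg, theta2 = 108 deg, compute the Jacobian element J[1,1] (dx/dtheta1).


J[1,1] = -L1*sin(t1) - L2*sin(t1+t2)
= -2.7*sin(35) - 3.0*sin(143)
= -3.3541


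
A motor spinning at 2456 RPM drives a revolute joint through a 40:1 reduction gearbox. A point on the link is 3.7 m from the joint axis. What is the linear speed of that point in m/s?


omega_motor = 2456 * 2*pi/60 = 257.1917 rad/s
omega_joint = omega_motor / 40 = 6.4298 rad/s
v = omega_joint * r = 6.4298 * 3.7
= 23.7902 m/s


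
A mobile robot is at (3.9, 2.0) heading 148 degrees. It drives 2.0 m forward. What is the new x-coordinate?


x_new = x0 + d*cos(theta)
= 3.9 + 2.0*cos(148)
= 3.9 + -1.6961
= 2.2039


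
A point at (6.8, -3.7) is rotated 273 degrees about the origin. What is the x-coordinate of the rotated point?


x' = x*cos(theta) - y*sin(theta)
cos(273 deg) = 0.0523, sin(273 deg) = -0.9986
x' = 6.8 * 0.0523 - -3.7 * -0.9986
= 0.3559 - 3.6949
= -3.339


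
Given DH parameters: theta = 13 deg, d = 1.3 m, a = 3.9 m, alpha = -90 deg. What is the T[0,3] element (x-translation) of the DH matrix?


T[0,3] = a * cos(theta)
= 3.9 * cos(13 deg)
= 3.9 * 0.9744
= 3.8


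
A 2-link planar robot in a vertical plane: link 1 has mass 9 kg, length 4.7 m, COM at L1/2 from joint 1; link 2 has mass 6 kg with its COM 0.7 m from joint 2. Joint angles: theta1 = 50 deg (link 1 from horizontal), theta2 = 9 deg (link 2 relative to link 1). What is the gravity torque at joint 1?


Horizontal distance from joint 1 to link-1 COM:
  x_c1 = (L1/2)*cos(t1) = 2.35 * 0.6428 = 1.5106 m
Horizontal distance from joint 1 to link-2 COM:
  x_c2 = L1*cos(t1) + Lc2*cos(t1+t2)
       = 4.7*0.6428 + 0.7*0.515 = 3.3816 m
tau1 = m1*g*x_c1 + m2*g*x_c2
     = 9*9.81*1.5106 + 6*9.81*3.3816
     = 133.3665 + 199.0426
     = 332.4092 Nm
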